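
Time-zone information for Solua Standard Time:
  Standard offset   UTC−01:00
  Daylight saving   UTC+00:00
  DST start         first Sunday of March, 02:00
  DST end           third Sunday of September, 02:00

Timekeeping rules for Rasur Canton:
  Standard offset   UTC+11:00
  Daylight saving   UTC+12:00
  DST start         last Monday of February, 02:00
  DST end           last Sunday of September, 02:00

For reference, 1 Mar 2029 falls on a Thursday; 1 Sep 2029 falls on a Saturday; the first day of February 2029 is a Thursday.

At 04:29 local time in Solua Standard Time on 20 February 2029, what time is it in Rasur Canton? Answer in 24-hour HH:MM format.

1 March 2029 is a Thursday, so the first Sunday is March 4.
1 September 2029 is a Saturday, so the first Sunday is September 2 and the third is September 16.
Daylight saving runs 4 March – 16 September; 20 February 2029 is outside that window, so Solua Standard Time is on standard time at UTC−01:00.
04:29 Solua Standard Time + 1h = 05:29 UTC.
1 February 2029 is a Thursday, so Mondays fall on 5, 12, 19, 26; the last is February 26.
1 September 2029 is a Saturday, so Sundays fall on 2, 9, 16, 23, 30; the last is September 30.
At the standard offset (UTC+11:00), 05:29 UTC + 11h = 16:29 Rasur Canton standard time.
Daylight saving runs 26 February – 30 September; the standard-time date in Rasur Canton, 20 February 2029, is outside that window, so Rasur Canton is on standard time at UTC+11:00.
05:29 UTC + 11h = 16:29 Rasur Canton.

16:29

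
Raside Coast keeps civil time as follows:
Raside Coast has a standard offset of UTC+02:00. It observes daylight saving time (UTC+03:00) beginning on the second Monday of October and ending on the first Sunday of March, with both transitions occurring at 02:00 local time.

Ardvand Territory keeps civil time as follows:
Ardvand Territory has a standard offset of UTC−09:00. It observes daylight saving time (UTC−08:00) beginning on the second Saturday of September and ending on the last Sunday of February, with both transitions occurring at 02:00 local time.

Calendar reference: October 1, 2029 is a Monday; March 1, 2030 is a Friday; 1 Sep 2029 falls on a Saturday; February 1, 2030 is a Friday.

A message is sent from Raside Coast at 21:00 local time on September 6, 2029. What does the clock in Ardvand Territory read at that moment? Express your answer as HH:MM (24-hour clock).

1 October 2029 is a Monday, so the first Monday is October 1 and the second is October 8.
1 March 2030 is a Friday, so the first Sunday is March 3.
September 6, 2029 is outside the daylight-saving period (8 October 2029 – 3 March 2030), so Raside Coast is on standard time, UTC+02:00.
21:00 Raside Coast − 2h = 19:00 UTC.
1 September 2029 is a Saturday, so the first Saturday is September 1 and the second is September 8.
1 February 2030 is a Friday, so Sundays fall on 3, 10, 17, 24; the last is February 24.
At the standard offset (UTC−09:00), 19:00 UTC − 9h = 10:00 Ardvand Territory standard time.
The standard-time date in Ardvand Territory, September 6, 2029, does not fall between 8 September 2029 and 24 February 2030, so daylight saving is not in effect and Ardvand Territory is at UTC−09:00.
19:00 UTC − 9h = 10:00 Ardvand Territory.

10:00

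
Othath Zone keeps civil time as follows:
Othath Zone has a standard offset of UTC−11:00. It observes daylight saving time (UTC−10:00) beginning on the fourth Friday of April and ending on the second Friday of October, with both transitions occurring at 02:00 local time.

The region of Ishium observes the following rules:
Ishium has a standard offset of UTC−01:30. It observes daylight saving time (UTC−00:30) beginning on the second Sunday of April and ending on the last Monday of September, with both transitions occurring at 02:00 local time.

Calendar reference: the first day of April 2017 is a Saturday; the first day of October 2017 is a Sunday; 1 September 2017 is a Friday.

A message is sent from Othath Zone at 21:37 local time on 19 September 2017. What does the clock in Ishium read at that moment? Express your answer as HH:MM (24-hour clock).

07:07

1 April 2017 is a Saturday, so the first Friday is April 7 and the fourth is April 28.
1 October 2017 is a Sunday, so the first Friday is October 6 and the second is October 13.
Daylight saving runs 28 April – 13 October; 19 September 2017 is inside that window, so Othath Zone is at UTC−10:00.
21:37 Othath Zone + 10h = 07:37 UTC (rolling into the next day, 20 September 2017).
1 April 2017 is a Saturday, so the first Sunday is April 2 and the second is April 9.
1 September 2017 is a Friday, so Mondays fall on 4, 11, 18, 25; the last is September 25.
At the standard offset (UTC−01:30), 07:37 UTC − 1h30m = 06:07 Ishium standard time.
The standard-time date in Ishium, 20 September 2017, falls between 9 April and 25 September, so daylight saving is in effect and Ishium is at UTC−00:30.
07:37 UTC − 0h30m = 07:07 Ishium.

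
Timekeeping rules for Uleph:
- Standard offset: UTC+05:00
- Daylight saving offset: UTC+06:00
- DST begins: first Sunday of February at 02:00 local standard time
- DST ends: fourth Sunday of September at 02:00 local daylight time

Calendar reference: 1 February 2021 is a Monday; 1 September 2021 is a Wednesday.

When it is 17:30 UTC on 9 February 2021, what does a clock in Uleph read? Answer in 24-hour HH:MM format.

1 February 2021 is a Monday, so the first Sunday is February 7.
1 September 2021 is a Wednesday, so the first Sunday is September 5 and the fourth is September 26.
At the standard offset (UTC+05:00), 17:30 UTC + 5h = 22:30 Uleph standard time.
Daylight saving runs 7 February – 26 September; the standard-time date in Uleph, 9 February 2021, is inside that window, so Uleph is at UTC+06:00.
17:30 UTC + 6h = 23:30 local.

23:30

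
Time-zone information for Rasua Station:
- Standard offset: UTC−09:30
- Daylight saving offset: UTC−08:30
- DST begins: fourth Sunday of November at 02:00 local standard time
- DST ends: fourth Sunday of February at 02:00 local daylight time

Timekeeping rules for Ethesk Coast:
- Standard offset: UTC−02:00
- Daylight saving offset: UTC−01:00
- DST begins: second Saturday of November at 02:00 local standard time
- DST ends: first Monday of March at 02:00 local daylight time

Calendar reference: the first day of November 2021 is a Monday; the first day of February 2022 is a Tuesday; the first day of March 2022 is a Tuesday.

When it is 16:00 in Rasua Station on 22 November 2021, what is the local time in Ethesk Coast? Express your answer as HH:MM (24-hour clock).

00:30

1 November 2021 is a Monday, so the first Sunday is November 7 and the fourth is November 28.
1 February 2022 is a Tuesday, so the first Sunday is February 6 and the fourth is February 27.
22 November 2021 is outside the daylight-saving period (28 November 2021 – 27 February 2022), so Rasua Station is on standard time, UTC−09:30.
16:00 Rasua Station + 9h30m = 01:30 UTC (rolling into the next day, 23 November 2021).
1 November 2021 is a Monday, so the first Saturday is November 6 and the second is November 13.
1 March 2022 is a Tuesday, so the first Monday is March 7.
At the standard offset (UTC−02:00), 01:30 UTC − 2h = 23:30 Ethesk Coast standard time (rolling into the previous day, 22 November 2021).
Daylight saving runs 13 November 2021 – 7 March 2022; the standard-time date in Ethesk Coast, 22 November 2021, is inside that window, so Ethesk Coast is at UTC−01:00.
01:30 UTC − 1h = 00:30 Ethesk Coast.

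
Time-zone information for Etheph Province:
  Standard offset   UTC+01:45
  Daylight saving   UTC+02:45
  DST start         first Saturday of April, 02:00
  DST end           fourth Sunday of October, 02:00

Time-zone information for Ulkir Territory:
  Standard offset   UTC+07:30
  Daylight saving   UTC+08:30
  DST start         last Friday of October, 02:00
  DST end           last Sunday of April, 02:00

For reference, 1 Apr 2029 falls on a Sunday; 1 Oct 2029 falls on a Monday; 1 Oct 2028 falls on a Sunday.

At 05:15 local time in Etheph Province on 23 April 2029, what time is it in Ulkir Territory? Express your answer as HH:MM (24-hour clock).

1 April 2029 is a Sunday, so the first Saturday is April 7.
1 October 2029 is a Monday, so the first Sunday is October 7 and the fourth is October 28.
Daylight saving runs 7 April – 28 October; 23 April 2029 is inside that window, so Etheph Province is at UTC+02:45.
05:15 Etheph Province − 2h45m = 02:30 UTC.
1 October 2028 is a Sunday, so Fridays fall on 6, 13, 20, 27; the last is October 27.
1 April 2029 is a Sunday, so Sundays fall on 1, 8, 15, 22, 29; the last is April 29.
At the standard offset (UTC+07:30), 02:30 UTC + 7h30m = 10:00 Ulkir Territory standard time.
The standard-time date in Ulkir Territory, 23 April 2029, falls between 27 October 2028 and 29 April 2029, so daylight saving is in effect and Ulkir Territory is at UTC+08:30.
02:30 UTC + 8h30m = 11:00 Ulkir Territory.

11:00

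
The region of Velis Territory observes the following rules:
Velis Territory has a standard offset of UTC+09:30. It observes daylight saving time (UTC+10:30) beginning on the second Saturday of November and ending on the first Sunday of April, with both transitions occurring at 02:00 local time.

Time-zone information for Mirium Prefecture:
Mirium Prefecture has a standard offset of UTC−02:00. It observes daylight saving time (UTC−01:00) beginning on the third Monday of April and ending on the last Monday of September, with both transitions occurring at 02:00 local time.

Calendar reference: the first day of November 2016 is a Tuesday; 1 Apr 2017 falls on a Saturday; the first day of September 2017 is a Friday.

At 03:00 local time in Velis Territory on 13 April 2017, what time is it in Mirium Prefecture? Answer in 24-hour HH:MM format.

1 November 2016 is a Tuesday, so the first Saturday is November 5 and the second is November 12.
1 April 2017 is a Saturday, so the first Sunday is April 2.
13 April 2017 does not fall between 12 November 2016 and 2 April 2017, so daylight saving is not in effect and Velis Territory is at UTC+09:30.
03:00 Velis Territory − 9h30m = 17:30 UTC (rolling into the previous day, 12 April 2017).
1 April 2017 is a Saturday, so the first Monday is April 3 and the third is April 17.
1 September 2017 is a Friday, so Mondays fall on 4, 11, 18, 25; the last is September 25.
At the standard offset (UTC−02:00), 17:30 UTC − 2h = 15:30 Mirium Prefecture standard time.
Daylight saving runs 17 April – 25 September; the standard-time date in Mirium Prefecture, 12 April 2017, is outside that window, so Mirium Prefecture is on standard time at UTC−02:00.
17:30 UTC − 2h = 15:30 Mirium Prefecture.

15:30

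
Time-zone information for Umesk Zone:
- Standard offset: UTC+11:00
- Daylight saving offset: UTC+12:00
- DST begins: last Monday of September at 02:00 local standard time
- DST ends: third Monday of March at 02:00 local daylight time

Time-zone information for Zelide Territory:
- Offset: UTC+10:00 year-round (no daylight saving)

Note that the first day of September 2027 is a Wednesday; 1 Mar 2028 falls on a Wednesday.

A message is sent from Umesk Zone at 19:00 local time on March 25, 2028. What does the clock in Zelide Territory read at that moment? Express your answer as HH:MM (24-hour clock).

18:00

1 September 2027 is a Wednesday, so Mondays fall on 6, 13, 20, 27; the last is September 27.
1 March 2028 is a Wednesday, so the first Monday is March 6 and the third is March 20.
Daylight saving runs 27 September 2027 – 20 March 2028; March 25, 2028 is outside that window, so Umesk Zone is on standard time at UTC+11:00.
19:00 Umesk Zone − 11h = 08:00 UTC.
Zelide Territory stays on UTC+10:00 all year.
08:00 UTC + 10h = 18:00 Zelide Territory.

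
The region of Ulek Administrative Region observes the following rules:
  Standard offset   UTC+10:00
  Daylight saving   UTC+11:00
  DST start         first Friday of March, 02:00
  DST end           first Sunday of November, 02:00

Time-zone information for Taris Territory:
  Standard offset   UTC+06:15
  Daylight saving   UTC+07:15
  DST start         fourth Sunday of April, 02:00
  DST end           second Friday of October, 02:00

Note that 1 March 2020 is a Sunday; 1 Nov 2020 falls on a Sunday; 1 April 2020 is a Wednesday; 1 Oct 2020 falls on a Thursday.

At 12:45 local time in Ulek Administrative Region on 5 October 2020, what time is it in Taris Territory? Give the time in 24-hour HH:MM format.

1 March 2020 is a Sunday, so the first Friday is March 6.
1 November 2020 is a Sunday, so the first Sunday is November 1.
5 October 2020 lies within the daylight-saving period (6 March – 1 November), so Ulek Administrative Region is on daylight time, UTC+11:00.
12:45 Ulek Administrative Region − 11h = 01:45 UTC.
1 April 2020 is a Wednesday, so the first Sunday is April 5 and the fourth is April 26.
1 October 2020 is a Thursday, so the first Friday is October 2 and the second is October 9.
At the standard offset (UTC+06:15), 01:45 UTC + 6h15m = 08:00 Taris Territory standard time.
The standard-time date in Taris Territory, 5 October 2020, lies within the daylight-saving period (26 April – 9 October), so Taris Territory is on daylight time, UTC+07:15.
01:45 UTC + 7h15m = 09:00 Taris Territory.

09:00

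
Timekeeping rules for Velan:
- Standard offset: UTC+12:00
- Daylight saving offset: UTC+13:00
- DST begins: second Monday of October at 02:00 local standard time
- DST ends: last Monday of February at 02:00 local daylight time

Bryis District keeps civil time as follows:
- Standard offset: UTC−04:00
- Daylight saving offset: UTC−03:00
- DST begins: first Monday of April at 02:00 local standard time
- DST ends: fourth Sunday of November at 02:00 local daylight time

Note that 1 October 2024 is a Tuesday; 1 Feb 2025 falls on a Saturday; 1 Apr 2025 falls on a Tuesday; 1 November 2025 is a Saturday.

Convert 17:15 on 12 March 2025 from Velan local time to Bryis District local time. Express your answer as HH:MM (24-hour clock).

01:15

1 October 2024 is a Tuesday, so the first Monday is October 7 and the second is October 14.
1 February 2025 is a Saturday, so Mondays fall on 3, 10, 17, 24; the last is February 24.
Daylight saving runs 14 October 2024 – 24 February 2025; 12 March 2025 is outside that window, so Velan is on standard time at UTC+12:00.
17:15 Velan − 12h = 05:15 UTC.
1 April 2025 is a Tuesday, so the first Monday is April 7.
1 November 2025 is a Saturday, so the first Sunday is November 2 and the fourth is November 23.
At the standard offset (UTC−04:00), 05:15 UTC − 4h = 01:15 Bryis District standard time.
The standard-time date in Bryis District, 12 March 2025, is outside the daylight-saving period (7 April – 23 November), so Bryis District is on standard time, UTC−04:00.
05:15 UTC − 4h = 01:15 Bryis District.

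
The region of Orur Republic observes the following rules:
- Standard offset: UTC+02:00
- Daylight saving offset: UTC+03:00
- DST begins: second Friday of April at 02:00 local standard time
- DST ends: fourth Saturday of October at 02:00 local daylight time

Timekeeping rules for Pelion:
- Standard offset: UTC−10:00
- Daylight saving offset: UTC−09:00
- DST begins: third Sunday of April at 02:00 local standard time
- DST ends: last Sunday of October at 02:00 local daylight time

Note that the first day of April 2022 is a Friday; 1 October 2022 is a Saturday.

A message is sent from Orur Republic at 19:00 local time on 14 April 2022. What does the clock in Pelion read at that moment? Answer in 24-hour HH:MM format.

06:00

1 April 2022 is a Friday, so the first Friday is April 1 and the second is April 8.
1 October 2022 is a Saturday, so the first Saturday is October 1 and the fourth is October 22.
14 April 2022 falls between 8 April and 22 October, so daylight saving is in effect and Orur Republic is at UTC+03:00.
19:00 Orur Republic − 3h = 16:00 UTC.
1 April 2022 is a Friday, so the first Sunday is April 3 and the third is April 17.
1 October 2022 is a Saturday, so Sundays fall on 2, 9, 16, 23, 30; the last is October 30.
At the standard offset (UTC−10:00), 16:00 UTC − 10h = 06:00 Pelion standard time.
The standard-time date in Pelion, 14 April 2022, is outside the daylight-saving period (17 April – 30 October), so Pelion is on standard time, UTC−10:00.
16:00 UTC − 10h = 06:00 Pelion.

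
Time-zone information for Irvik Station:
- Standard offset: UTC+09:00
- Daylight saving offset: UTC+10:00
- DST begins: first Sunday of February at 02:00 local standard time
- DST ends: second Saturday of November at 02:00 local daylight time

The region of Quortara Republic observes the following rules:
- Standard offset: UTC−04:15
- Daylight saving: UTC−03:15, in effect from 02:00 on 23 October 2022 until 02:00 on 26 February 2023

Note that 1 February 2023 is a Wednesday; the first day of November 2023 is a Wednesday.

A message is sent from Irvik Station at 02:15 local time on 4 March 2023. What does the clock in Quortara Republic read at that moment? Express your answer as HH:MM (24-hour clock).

12:00

1 February 2023 is a Wednesday, so the first Sunday is February 5.
1 November 2023 is a Wednesday, so the first Saturday is November 4 and the second is November 11.
Daylight saving runs 5 February – 11 November; 4 March 2023 is inside that window, so Irvik Station is at UTC+10:00.
02:15 Irvik Station − 10h = 16:15 UTC (rolling into the previous day, 3 March 2023).
At the standard offset (UTC−04:15), 16:15 UTC − 4h15m = 12:00 Quortara Republic standard time.
The standard-time date in Quortara Republic, 3 March 2023, does not fall between 23 October 2022 and 26 February 2023, so daylight saving is not in effect and Quortara Republic is at UTC−04:15.
16:15 UTC − 4h15m = 12:00 Quortara Republic.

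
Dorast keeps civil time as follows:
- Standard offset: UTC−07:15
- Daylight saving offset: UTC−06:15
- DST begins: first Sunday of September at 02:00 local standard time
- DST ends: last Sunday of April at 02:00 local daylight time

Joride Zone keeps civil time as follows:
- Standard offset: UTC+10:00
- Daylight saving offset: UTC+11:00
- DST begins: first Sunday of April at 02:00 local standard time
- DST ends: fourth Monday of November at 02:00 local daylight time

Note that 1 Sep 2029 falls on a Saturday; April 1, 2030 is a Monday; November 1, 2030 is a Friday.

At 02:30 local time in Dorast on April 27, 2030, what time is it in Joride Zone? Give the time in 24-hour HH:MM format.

19:45

1 September 2029 is a Saturday, so the first Sunday is September 2.
1 April 2030 is a Monday, so Sundays fall on 7, 14, 21, 28; the last is April 28.
Daylight saving runs 2 September 2029 – 28 April 2030; April 27, 2030 is inside that window, so Dorast is at UTC−06:15.
02:30 Dorast + 6h15m = 08:45 UTC.
1 April 2030 is a Monday, so the first Sunday is April 7.
1 November 2030 is a Friday, so the first Monday is November 4 and the fourth is November 25.
At the standard offset (UTC+10:00), 08:45 UTC + 10h = 18:45 Joride Zone standard time.
The standard-time date in Joride Zone, April 27, 2030, falls between 7 April and 25 November, so daylight saving is in effect and Joride Zone is at UTC+11:00.
08:45 UTC + 11h = 19:45 Joride Zone.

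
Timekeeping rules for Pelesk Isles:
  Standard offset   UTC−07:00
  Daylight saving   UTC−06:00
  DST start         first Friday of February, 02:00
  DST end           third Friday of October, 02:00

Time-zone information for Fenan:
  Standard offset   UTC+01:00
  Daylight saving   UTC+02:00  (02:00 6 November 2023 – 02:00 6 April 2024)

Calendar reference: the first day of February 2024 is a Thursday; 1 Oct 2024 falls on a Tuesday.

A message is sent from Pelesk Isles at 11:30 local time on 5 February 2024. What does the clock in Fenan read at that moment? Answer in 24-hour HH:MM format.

1 February 2024 is a Thursday, so the first Friday is February 2.
1 October 2024 is a Tuesday, so the first Friday is October 4 and the third is October 18.
5 February 2024 falls between 2 February and 18 October, so daylight saving is in effect and Pelesk Isles is at UTC−06:00.
11:30 Pelesk Isles + 6h = 17:30 UTC.
At the standard offset (UTC+01:00), 17:30 UTC + 1h = 18:30 Fenan standard time.
Daylight saving runs 6 November 2023 – 6 April 2024; the standard-time date in Fenan, 5 February 2024, is inside that window, so Fenan is at UTC+02:00.
17:30 UTC + 2h = 19:30 Fenan.

19:30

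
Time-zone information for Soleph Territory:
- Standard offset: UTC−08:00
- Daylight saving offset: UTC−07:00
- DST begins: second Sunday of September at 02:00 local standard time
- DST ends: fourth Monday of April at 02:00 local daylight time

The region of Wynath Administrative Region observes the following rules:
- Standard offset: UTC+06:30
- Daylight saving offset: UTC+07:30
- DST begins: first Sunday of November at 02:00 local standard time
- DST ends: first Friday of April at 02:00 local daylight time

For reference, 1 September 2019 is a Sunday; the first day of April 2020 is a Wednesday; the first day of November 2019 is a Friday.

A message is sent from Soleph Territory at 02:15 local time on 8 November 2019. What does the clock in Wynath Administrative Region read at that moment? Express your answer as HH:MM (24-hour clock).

1 September 2019 is a Sunday, so the first Sunday is September 1 and the second is September 8.
1 April 2020 is a Wednesday, so the first Monday is April 6 and the fourth is April 27.
Daylight saving runs 8 September 2019 – 27 April 2020; 8 November 2019 is inside that window, so Soleph Territory is at UTC−07:00.
02:15 Soleph Territory + 7h = 09:15 UTC.
1 November 2019 is a Friday, so the first Sunday is November 3.
1 April 2020 is a Wednesday, so the first Friday is April 3.
At the standard offset (UTC+06:30), 09:15 UTC + 6h30m = 15:45 Wynath Administrative Region standard time.
Daylight saving runs 3 November 2019 – 3 April 2020; the standard-time date in Wynath Administrative Region, 8 November 2019, is inside that window, so Wynath Administrative Region is at UTC+07:30.
09:15 UTC + 7h30m = 16:45 Wynath Administrative Region.

16:45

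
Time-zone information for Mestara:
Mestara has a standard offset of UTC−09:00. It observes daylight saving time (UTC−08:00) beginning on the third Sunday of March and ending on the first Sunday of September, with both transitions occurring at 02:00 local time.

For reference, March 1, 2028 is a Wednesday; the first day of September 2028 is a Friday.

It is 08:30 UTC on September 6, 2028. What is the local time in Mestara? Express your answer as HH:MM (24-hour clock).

23:30

1 March 2028 is a Wednesday, so the first Sunday is March 5 and the third is March 19.
1 September 2028 is a Friday, so the first Sunday is September 3.
At the standard offset (UTC−09:00), 08:30 UTC − 9h = 23:30 Mestara standard time (rolling into the previous day, 5 September 2028).
The standard-time date in Mestara, September 5, 2028, does not fall between 19 March and 3 September, so daylight saving is not in effect and Mestara is at UTC−09:00.
08:30 UTC − 9h = 23:30 local (rolling into the previous day, 5 September 2028).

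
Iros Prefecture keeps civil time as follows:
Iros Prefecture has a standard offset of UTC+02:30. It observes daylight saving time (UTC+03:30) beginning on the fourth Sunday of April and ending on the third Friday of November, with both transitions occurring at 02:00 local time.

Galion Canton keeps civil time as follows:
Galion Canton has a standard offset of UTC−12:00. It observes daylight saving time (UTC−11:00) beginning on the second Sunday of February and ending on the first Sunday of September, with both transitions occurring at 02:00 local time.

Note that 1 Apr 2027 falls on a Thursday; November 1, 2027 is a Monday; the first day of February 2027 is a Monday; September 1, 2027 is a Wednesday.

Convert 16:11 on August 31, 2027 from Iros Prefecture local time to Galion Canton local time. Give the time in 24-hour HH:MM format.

1 April 2027 is a Thursday, so the first Sunday is April 4 and the fourth is April 25.
1 November 2027 is a Monday, so the first Friday is November 5 and the third is November 19.
Daylight saving runs 25 April – 19 November; August 31, 2027 is inside that window, so Iros Prefecture is at UTC+03:30.
16:11 Iros Prefecture − 3h30m = 12:41 UTC.
1 February 2027 is a Monday, so the first Sunday is February 7 and the second is February 14.
1 September 2027 is a Wednesday, so the first Sunday is September 5.
At the standard offset (UTC−12:00), 12:41 UTC − 12h = 00:41 Galion Canton standard time.
The standard-time date in Galion Canton, August 31, 2027, lies within the daylight-saving period (14 February – 5 September), so Galion Canton is on daylight time, UTC−11:00.
12:41 UTC − 11h = 01:41 Galion Canton.

01:41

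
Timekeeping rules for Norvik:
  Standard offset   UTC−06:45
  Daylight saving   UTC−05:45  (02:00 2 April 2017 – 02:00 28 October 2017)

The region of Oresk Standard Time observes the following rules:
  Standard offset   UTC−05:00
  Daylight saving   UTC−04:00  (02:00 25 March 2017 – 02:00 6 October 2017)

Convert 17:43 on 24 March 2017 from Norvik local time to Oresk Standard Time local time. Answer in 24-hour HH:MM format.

24 March 2017 does not fall between 2 April and 28 October, so daylight saving is not in effect and Norvik is at UTC−06:45.
17:43 Norvik + 6h45m = 00:28 UTC (rolling into the next day, 25 March 2017).
At the standard offset (UTC−05:00), 00:28 UTC − 5h = 19:28 Oresk Standard Time standard time (rolling into the previous day, 24 March 2017).
The standard-time date in Oresk Standard Time, 24 March 2017, does not fall between 25 March and 6 October, so daylight saving is not in effect and Oresk Standard Time is at UTC−05:00.
00:28 UTC − 5h = 19:28 Oresk Standard Time (rolling into the previous day, 24 March 2017).

19:28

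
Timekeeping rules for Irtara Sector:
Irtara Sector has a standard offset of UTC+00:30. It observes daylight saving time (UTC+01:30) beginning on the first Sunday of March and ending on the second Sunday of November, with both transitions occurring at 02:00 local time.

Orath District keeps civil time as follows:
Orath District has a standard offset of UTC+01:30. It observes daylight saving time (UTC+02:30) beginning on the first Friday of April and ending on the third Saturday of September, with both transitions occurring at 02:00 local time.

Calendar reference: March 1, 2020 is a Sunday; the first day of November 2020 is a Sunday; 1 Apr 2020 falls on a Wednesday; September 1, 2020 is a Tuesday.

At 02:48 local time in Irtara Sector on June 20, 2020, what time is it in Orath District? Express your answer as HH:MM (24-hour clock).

1 March 2020 is a Sunday, so the first Sunday is March 1.
1 November 2020 is a Sunday, so the first Sunday is November 1 and the second is November 8.
Daylight saving runs 1 March – 8 November; June 20, 2020 is inside that window, so Irtara Sector is at UTC+01:30.
02:48 Irtara Sector − 1h30m = 01:18 UTC.
1 April 2020 is a Wednesday, so the first Friday is April 3.
1 September 2020 is a Tuesday, so the first Saturday is September 5 and the third is September 19.
At the standard offset (UTC+01:30), 01:18 UTC + 1h30m = 02:48 Orath District standard time.
Daylight saving runs 3 April – 19 September; the standard-time date in Orath District, June 20, 2020, is inside that window, so Orath District is at UTC+02:30.
01:18 UTC + 2h30m = 03:48 Orath District.

03:48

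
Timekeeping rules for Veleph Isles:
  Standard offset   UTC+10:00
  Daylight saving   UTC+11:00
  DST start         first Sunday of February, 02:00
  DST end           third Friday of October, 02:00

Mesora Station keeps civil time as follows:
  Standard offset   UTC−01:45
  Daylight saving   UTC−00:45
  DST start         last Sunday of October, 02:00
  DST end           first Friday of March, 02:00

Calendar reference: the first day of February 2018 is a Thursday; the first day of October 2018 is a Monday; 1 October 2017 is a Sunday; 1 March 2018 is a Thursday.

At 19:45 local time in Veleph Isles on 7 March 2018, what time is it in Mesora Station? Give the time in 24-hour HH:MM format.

1 February 2018 is a Thursday, so the first Sunday is February 4.
1 October 2018 is a Monday, so the first Friday is October 5 and the third is October 19.
7 March 2018 falls between 4 February and 19 October, so daylight saving is in effect and Veleph Isles is at UTC+11:00.
19:45 Veleph Isles − 11h = 08:45 UTC.
1 October 2017 is a Sunday, so Sundays fall on 1, 8, 15, 22, 29; the last is October 29.
1 March 2018 is a Thursday, so the first Friday is March 2.
At the standard offset (UTC−01:45), 08:45 UTC − 1h45m = 07:00 Mesora Station standard time.
Daylight saving runs 29 October 2017 – 2 March 2018; the standard-time date in Mesora Station, 7 March 2018, is outside that window, so Mesora Station is on standard time at UTC−01:45.
08:45 UTC − 1h45m = 07:00 Mesora Station.

07:00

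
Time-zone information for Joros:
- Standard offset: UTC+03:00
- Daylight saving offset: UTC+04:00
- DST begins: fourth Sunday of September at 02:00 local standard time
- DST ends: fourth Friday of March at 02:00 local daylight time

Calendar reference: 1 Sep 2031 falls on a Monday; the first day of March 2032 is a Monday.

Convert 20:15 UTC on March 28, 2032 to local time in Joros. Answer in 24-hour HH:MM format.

23:15

1 September 2031 is a Monday, so the first Sunday is September 7 and the fourth is September 28.
1 March 2032 is a Monday, so the first Friday is March 5 and the fourth is March 26.
At the standard offset (UTC+03:00), 20:15 UTC + 3h = 23:15 Joros standard time.
The standard-time date in Joros, March 28, 2032, does not fall between 28 September 2031 and 26 March 2032, so daylight saving is not in effect and Joros is at UTC+03:00.
20:15 UTC + 3h = 23:15 local.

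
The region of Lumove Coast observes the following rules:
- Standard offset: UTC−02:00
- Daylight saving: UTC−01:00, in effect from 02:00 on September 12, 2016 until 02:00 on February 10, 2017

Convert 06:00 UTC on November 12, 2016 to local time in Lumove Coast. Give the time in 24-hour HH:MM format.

05:00

At the standard offset (UTC−02:00), 06:00 UTC − 2h = 04:00 Lumove Coast standard time.
The standard-time date in Lumove Coast, November 12, 2016, lies within the daylight-saving period (12 September 2016 – 10 February 2017), so Lumove Coast is on daylight time, UTC−01:00.
06:00 UTC − 1h = 05:00 local.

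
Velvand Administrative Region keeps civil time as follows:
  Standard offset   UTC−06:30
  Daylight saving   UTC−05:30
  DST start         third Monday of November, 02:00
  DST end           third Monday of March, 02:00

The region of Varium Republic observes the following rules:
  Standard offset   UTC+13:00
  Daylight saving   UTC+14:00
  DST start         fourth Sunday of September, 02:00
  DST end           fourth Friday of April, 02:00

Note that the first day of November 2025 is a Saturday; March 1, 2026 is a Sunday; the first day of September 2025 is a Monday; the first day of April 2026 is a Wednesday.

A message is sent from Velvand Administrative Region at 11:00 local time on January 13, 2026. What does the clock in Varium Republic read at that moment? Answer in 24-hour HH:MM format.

1 November 2025 is a Saturday, so the first Monday is November 3 and the third is November 17.
1 March 2026 is a Sunday, so the first Monday is March 2 and the third is March 16.
Daylight saving runs 17 November 2025 – 16 March 2026; January 13, 2026 is inside that window, so Velvand Administrative Region is at UTC−05:30.
11:00 Velvand Administrative Region + 5h30m = 16:30 UTC.
1 September 2025 is a Monday, so the first Sunday is September 7 and the fourth is September 28.
1 April 2026 is a Wednesday, so the first Friday is April 3 and the fourth is April 24.
At the standard offset (UTC+13:00), 16:30 UTC + 13h = 05:30 Varium Republic standard time (rolling into the next day, 14 January 2026).
Daylight saving runs 28 September 2025 – 24 April 2026; the standard-time date in Varium Republic, January 14, 2026, is inside that window, so Varium Republic is at UTC+14:00.
16:30 UTC + 14h = 06:30 Varium Republic (rolling into the next day, 14 January 2026).

06:30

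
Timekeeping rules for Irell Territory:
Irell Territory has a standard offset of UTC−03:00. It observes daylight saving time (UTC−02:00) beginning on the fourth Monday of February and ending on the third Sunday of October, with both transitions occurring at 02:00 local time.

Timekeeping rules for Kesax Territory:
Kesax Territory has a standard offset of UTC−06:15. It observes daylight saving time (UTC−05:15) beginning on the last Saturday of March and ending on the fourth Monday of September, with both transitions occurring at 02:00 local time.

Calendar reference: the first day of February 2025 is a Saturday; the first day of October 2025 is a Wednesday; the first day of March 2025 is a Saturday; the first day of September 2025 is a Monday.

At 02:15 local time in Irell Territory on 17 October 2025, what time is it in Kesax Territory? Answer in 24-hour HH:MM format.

1 February 2025 is a Saturday, so the first Monday is February 3 and the fourth is February 24.
1 October 2025 is a Wednesday, so the first Sunday is October 5 and the third is October 19.
Daylight saving runs 24 February – 19 October; 17 October 2025 is inside that window, so Irell Territory is at UTC−02:00.
02:15 Irell Territory + 2h = 04:15 UTC.
1 March 2025 is a Saturday, so Saturdays fall on 1, 8, 15, 22, 29; the last is March 29.
1 September 2025 is a Monday, so the first Monday is September 1 and the fourth is September 22.
At the standard offset (UTC−06:15), 04:15 UTC − 6h15m = 22:00 Kesax Territory standard time (rolling into the previous day, 16 October 2025).
The standard-time date in Kesax Territory, 16 October 2025, does not fall between 29 March and 22 September, so daylight saving is not in effect and Kesax Territory is at UTC−06:15.
04:15 UTC − 6h15m = 22:00 Kesax Territory (rolling into the previous day, 16 October 2025).

22:00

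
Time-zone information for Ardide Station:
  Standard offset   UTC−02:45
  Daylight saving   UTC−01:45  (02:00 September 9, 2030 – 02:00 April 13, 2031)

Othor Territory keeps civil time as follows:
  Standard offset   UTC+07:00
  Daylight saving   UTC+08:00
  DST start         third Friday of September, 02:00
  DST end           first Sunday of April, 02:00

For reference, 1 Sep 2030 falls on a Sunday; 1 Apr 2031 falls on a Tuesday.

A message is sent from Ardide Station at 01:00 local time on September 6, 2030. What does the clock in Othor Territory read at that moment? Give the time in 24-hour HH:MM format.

10:45

Daylight saving runs 9 September 2030 – 13 April 2031; September 6, 2030 is outside that window, so Ardide Station is on standard time at UTC−02:45.
01:00 Ardide Station + 2h45m = 03:45 UTC.
1 September 2030 is a Sunday, so the first Friday is September 6 and the third is September 20.
1 April 2031 is a Tuesday, so the first Sunday is April 6.
At the standard offset (UTC+07:00), 03:45 UTC + 7h = 10:45 Othor Territory standard time.
The standard-time date in Othor Territory, September 6, 2030, is outside the daylight-saving period (20 September 2030 – 6 April 2031), so Othor Territory is on standard time, UTC+07:00.
03:45 UTC + 7h = 10:45 Othor Territory.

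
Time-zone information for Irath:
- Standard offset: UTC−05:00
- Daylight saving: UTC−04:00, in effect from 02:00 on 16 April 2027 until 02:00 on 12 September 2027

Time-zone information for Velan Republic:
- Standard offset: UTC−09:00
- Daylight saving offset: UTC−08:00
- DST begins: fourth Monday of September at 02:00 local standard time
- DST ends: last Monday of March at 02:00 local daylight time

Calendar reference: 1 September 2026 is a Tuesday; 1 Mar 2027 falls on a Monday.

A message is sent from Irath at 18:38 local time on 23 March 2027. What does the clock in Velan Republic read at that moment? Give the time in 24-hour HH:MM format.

15:38

23 March 2027 is outside the daylight-saving period (16 April – 12 September), so Irath is on standard time, UTC−05:00.
18:38 Irath + 5h = 23:38 UTC.
1 September 2026 is a Tuesday, so the first Monday is September 7 and the fourth is September 28.
1 March 2027 is a Monday, so Mondays fall on 1, 8, 15, 22, 29; the last is March 29.
At the standard offset (UTC−09:00), 23:38 UTC − 9h = 14:38 Velan Republic standard time.
The standard-time date in Velan Republic, 23 March 2027, falls between 28 September 2026 and 29 March 2027, so daylight saving is in effect and Velan Republic is at UTC−08:00.
23:38 UTC − 8h = 15:38 Velan Republic.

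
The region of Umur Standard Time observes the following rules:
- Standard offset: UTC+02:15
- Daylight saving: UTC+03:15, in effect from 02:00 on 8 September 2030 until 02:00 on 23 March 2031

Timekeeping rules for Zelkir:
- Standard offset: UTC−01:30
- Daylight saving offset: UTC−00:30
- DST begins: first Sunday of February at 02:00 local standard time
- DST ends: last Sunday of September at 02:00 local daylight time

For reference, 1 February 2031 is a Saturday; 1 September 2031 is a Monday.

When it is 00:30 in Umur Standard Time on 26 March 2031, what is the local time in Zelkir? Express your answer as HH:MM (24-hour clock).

21:45

Daylight saving runs 8 September 2030 – 23 March 2031; 26 March 2031 is outside that window, so Umur Standard Time is on standard time at UTC+02:15.
00:30 Umur Standard Time − 2h15m = 22:15 UTC (rolling into the previous day, 25 March 2031).
1 February 2031 is a Saturday, so the first Sunday is February 2.
1 September 2031 is a Monday, so Sundays fall on 7, 14, 21, 28; the last is September 28.
At the standard offset (UTC−01:30), 22:15 UTC − 1h30m = 20:45 Zelkir standard time.
The standard-time date in Zelkir, 25 March 2031, lies within the daylight-saving period (2 February – 28 September), so Zelkir is on daylight time, UTC−00:30.
22:15 UTC − 0h30m = 21:45 Zelkir.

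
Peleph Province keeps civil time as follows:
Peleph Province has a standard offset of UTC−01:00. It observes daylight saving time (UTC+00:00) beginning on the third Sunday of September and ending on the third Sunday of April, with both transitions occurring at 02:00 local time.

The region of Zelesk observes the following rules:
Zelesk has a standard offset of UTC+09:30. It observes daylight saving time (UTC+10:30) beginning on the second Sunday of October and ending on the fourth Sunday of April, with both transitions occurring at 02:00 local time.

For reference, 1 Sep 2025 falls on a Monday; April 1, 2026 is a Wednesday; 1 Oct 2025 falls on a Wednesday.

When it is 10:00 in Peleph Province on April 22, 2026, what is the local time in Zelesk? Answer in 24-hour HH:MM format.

21:30

1 September 2025 is a Monday, so the first Sunday is September 7 and the third is September 21.
1 April 2026 is a Wednesday, so the first Sunday is April 5 and the third is April 19.
April 22, 2026 is outside the daylight-saving period (21 September 2025 – 19 April 2026), so Peleph Province is on standard time, UTC−01:00.
10:00 Peleph Province + 1h = 11:00 UTC.
1 October 2025 is a Wednesday, so the first Sunday is October 5 and the second is October 12.
1 April 2026 is a Wednesday, so the first Sunday is April 5 and the fourth is April 26.
At the standard offset (UTC+09:30), 11:00 UTC + 9h30m = 20:30 Zelesk standard time.
Daylight saving runs 12 October 2025 – 26 April 2026; the standard-time date in Zelesk, April 22, 2026, is inside that window, so Zelesk is at UTC+10:30.
11:00 UTC + 10h30m = 21:30 Zelesk.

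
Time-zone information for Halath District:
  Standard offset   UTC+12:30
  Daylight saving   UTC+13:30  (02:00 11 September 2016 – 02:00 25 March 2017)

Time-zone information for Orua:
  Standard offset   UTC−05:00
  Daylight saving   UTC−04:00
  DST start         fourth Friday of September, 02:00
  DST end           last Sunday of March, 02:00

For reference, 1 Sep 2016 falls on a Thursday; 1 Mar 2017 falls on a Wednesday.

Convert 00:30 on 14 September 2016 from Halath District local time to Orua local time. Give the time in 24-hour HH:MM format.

06:00

Daylight saving runs 11 September 2016 – 25 March 2017; 14 September 2016 is inside that window, so Halath District is at UTC+13:30.
00:30 Halath District − 13h30m = 11:00 UTC (rolling into the previous day, 13 September 2016).
1 September 2016 is a Thursday, so the first Friday is September 2 and the fourth is September 23.
1 March 2017 is a Wednesday, so Sundays fall on 5, 12, 19, 26; the last is March 26.
At the standard offset (UTC−05:00), 11:00 UTC − 5h = 06:00 Orua standard time.
The standard-time date in Orua, 13 September 2016, is outside the daylight-saving period (23 September 2016 – 26 March 2017), so Orua is on standard time, UTC−05:00.
11:00 UTC − 5h = 06:00 Orua.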